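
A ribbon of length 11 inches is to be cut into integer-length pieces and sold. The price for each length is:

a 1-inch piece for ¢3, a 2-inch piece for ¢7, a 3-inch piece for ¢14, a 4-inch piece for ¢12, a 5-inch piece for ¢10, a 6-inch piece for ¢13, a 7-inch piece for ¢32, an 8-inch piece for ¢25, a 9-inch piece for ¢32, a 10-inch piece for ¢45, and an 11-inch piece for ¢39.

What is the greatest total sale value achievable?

49

Consider every possible first cut. r[k] is the best of p[i]+r[k−i] over all sellable i≤k.
r[1] = 3
r[2] = max(3+3, 7+0) = 7
r[3] = max(3+7, 7+3, 14+0) = 14
r[4] = max(3+14, 7+7, 14+3, 12+0) = 17
r[5] = max(3+17, 7+14, 14+7, 12+3, 10+0) = 21
r[6] = max(3+21, 7+17, 14+14, 12+7, 10+3, 13+0) = 28
r[7] = max(3+28, 7+21, 14+17, …, 13+3, 32+0) = 32
r[8] = max(3+32, 7+28, 14+21, …, 32+3, 25+0) = 35
r[9] = max(3+35, 7+32, 14+28, …, 25+3, 32+0) = 42
r[10] = max(3+42, 7+35, 14+32, …, 32+3, 45+0) = 46
r[11] = max(3+46, 7+42, 14+35, …, 45+3, 39+0) = 49
One optimal cutting: 7 + 3 + 1 → ¢32 + ¢14 + ¢3 = ¢49.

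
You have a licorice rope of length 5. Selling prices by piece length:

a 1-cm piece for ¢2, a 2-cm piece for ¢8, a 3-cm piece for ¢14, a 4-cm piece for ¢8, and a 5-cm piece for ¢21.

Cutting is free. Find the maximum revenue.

Let R[k] be the best obtainable value from length k. For each k, try every first piece i and keep the best of price[i] + R[k−i].
R[1] = 2
R[2] = 8
R[3] = 14
R[4] = 16  (first piece 1, then R[3]=14)
R[5] = 22  (first piece 2, then R[3]=14)
One optimal cutting: 3 + 2 → ¢14 + ¢8 = ¢22.

22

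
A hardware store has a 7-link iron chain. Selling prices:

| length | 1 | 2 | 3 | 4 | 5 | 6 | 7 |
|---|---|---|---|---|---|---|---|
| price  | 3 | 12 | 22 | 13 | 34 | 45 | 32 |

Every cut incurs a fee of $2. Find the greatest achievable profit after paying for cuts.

46

Build v[k] bottom-up: v[k] = max over allowed piece i of (p[i] + v[k−i]) − 2 per cut.
v[1] = 3
v[2] = max(3+3-2, 12+0) = 12
v[3] = max(3+12-2, 12+3-2, 22+0) = 22
v[4] = max(3+22-2, 12+12-2, 22+3-2, 13+0) = 23
v[5] = max(3+23-2, 12+22-2, 22+12-2, 13+3-2, 34+0) = 34
v[6] = max(3+34-2, 12+23-2, 22+22-2, 13+12-2, 34+3-2, 45+0) = 45
v[7] = max(3+45-2, 12+34-2, 22+23-2, …, 45+3-2, 32+0) = 46
One optimal plan: pieces 6 + 1 (1 cut) → $48 − $2 = $46.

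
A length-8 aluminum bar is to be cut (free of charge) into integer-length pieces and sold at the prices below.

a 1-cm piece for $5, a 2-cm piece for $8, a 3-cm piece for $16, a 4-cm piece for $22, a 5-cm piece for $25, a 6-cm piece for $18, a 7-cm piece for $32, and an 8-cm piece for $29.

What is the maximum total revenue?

Let best[k] be the best obtainable value from length k. For each k, try every first piece i and keep the best of price[i] + best[k−i].
best[1] = 5
best[2] = max(5+5, 8+0) = 10
best[3] = max(5+10, 8+5, 16+0) = 16
best[4] = max(5+16, 8+10, 16+5, 22+0) = 22
best[5] = max(5+22, 8+16, 16+10, 22+5, 25+0) = 27
best[6] = max(5+27, 8+22, 16+16, 22+10, 25+5, 18+0) = 32
best[7] = max(5+32, 8+27, 16+22, …, 18+5, 32+0) = 38
best[8] = max(5+38, 8+32, 16+27, …, 32+5, 29+0) = 44
One optimal cutting: 4 + 4 → $22 + $22 = $44.

44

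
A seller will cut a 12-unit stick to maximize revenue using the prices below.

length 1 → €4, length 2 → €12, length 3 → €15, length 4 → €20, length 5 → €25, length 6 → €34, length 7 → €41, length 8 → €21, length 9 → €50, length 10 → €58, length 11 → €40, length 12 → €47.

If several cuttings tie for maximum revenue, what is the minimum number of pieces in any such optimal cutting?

6

Let r[k] be the best obtainable value from length k. For each k, try every first piece i and keep the best of price[i] + r[k−i].
r[1] = 4
r[2] = 12
r[3] = 16  (first piece 1, then r[2]=12)
r[4] = 24  (first piece 2, then r[2]=12)
r[5] = 28  (first piece 1, then r[4]=24)
r[6] = 36  (first piece 2, then r[4]=24)
r[7] = 41
r[8] = 48  (first piece 2, then r[6]=36)
r[9] = 53  (first piece 2, then r[7]=41)
r[10] = 60  (first piece 2, then r[8]=48)
r[11] = 65  (first piece 2, then r[9]=53)
r[12] = 72  (first piece 2, then r[10]=60)
Maximum revenue is €72.
Now minimize piece count subject to staying optimal: for each k, pieces[k] = 1 + min over i with p[i]+r[k−i]=r[k] of pieces[k−i].
pieces[9] = 2
pieces[10] = 5
pieces[11] = 3
pieces[12] = 6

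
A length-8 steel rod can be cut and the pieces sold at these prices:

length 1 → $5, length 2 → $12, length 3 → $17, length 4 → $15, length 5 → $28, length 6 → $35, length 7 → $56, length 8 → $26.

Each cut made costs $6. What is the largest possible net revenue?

Consider every possible first cut. v[k] is the best of p[i]+v[k−i] over all sellable i≤k, charging 6 whenever i<k.
v[1] = 5
v[2] = 12
v[3] = 17
v[4] = 18  (first piece 2, then v[2]=12)
v[5] = 28
v[6] = 35
v[7] = 56
v[8] = 55  (first piece 1, then v[7]=56)
One optimal plan: pieces 7 + 1 (1 cut) → $61 − $6 = $55.

55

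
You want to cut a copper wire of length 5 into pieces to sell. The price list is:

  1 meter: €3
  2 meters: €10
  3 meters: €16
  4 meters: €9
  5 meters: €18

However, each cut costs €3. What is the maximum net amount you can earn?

Let v[k] be the best obtainable value from length k. For each k, try every first piece i and keep the best of price[i] + v[k−i] minus the 3 cut fee when i<k.
v[1] = 3
v[2] = 10
v[3] = 16
v[4] = 17  (first piece 2, then v[2]=10)
v[5] = 23  (first piece 2, then v[3]=16)
One optimal plan: pieces 3 + 2 (1 cut) → €26 − €3 = €23.

23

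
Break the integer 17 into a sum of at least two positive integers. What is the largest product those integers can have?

486

Let prod[k] be the best product for length k (with at least one cut). For each first piece i, the rest contributes max(k−i, prod[k−i]).
Small cases: prod[2]=1, prod[3]=2, prod[4]=4, prod[5]=6, prod[6]=9, prod[7]=12, prod[8]=18, prod[9]=27, prod[10]=36, prod[11]=54, prod[12]=81.
prod[13] = max(1*81, 2*54, 3*36, …, 11*2, 12*1) = 108
prod[14] = max(1*108, 2*81, 3*54, …, 12*2, 13*1) = 162
prod[15] = max(1*162, 2*108, 3*81, …, 13*2, 14*1) = 243
prod[16] = max(1*243, 2*162, 3*108, …, 14*2, 15*1) = 324
prod[17] = max(1*324, 2*243, 3*162, …, 15*2, 16*1) = 486
One optimal split: 3 + 3 + 3 + 3 + 3 + 2; product 3*3*3*3*3*2 = 486.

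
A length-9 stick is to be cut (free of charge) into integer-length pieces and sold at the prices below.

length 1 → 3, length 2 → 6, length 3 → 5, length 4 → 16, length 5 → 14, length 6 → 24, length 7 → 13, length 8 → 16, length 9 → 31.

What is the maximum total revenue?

35

Consider every possible first cut. r[k] is the best of p[i]+r[k−i] over all sellable i≤k.
r[1] = 3
r[2] = 6  (first piece 1, then r[1]=3)
r[3] = 9  (first piece 1, then r[2]=6)
r[4] = 16
r[5] = 19  (first piece 1, then r[4]=16)
r[6] = 24
r[7] = 27  (first piece 1, then r[6]=24)
r[8] = 32  (first piece 4, then r[4]=16)
r[9] = 35  (first piece 1, then r[8]=32)
One optimal cutting: 4 + 4 + 1 → 16 + 16 + 3 = 35.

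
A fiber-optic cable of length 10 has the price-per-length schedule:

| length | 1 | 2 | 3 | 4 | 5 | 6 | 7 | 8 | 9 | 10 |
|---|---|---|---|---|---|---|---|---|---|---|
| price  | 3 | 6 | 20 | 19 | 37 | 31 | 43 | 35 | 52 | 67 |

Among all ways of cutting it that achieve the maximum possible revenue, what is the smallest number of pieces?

2

Let r[k] be the best obtainable value from length k. For each k, try every first piece i and keep the best of price[i] + r[k−i].
r[1] = 3
r[2] = 6  (first piece 1, then r[1]=3)
r[3] = 20
r[4] = 23  (first piece 1, then r[3]=20)
r[5] = 37
r[6] = 40  (first piece 1, then r[5]=37)
r[7] = 43  (first piece 1, then r[6]=40)
r[8] = 57  (first piece 3, then r[5]=37)
r[9] = 60  (first piece 1, then r[8]=57)
r[10] = 74  (first piece 5, then r[5]=37)
Maximum revenue is $74.
Now minimize piece count subject to staying optimal: for each k, pieces[k] = 1 + min over i with p[i]+r[k−i]=r[k] of pieces[k−i].
pieces[7] = 1
pieces[8] = 2
pieces[9] = 3
pieces[10] = 2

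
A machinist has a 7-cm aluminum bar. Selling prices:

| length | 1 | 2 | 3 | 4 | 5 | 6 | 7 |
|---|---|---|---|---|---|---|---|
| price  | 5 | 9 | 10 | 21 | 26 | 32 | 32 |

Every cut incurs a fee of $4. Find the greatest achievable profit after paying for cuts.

33

Consider every possible first cut. net[k] is the best of p[i]+net[k−i] over all sellable i≤k, charging 4 whenever i<k.
net[1] = 5
net[2] = 9
net[3] = 10  (first piece 1, then net[2]=9)
net[4] = 21
net[5] = 26
net[6] = 32
net[7] = 33  (first piece 1, then net[6]=32)
One optimal plan: pieces 6 + 1 (1 cut) → $37 − $4 = $33.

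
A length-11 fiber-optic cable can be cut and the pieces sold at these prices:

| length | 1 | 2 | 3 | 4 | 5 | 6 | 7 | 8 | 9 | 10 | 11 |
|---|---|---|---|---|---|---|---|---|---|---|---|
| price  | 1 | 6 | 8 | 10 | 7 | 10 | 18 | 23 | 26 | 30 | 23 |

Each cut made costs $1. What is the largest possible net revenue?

31

Build v[k] bottom-up: v[k] = max over allowed piece i of (p[i] + v[k−i]) − 1 per cut.
v[1] = 1
v[2] = max(1+1-1, 6+0) = 6
v[3] = max(1+6-1, 6+1-1, 8+0) = 8
v[4] = max(1+8-1, 6+6-1, 8+1-1, 10+0) = 11
v[5] = max(1+11-1, 6+8-1, 8+6-1, 10+1-1, 7+0) = 13
v[6] = max(1+13-1, 6+11-1, 8+8-1, 10+6-1, 7+1-1, 10+0) = 16
v[7] = max(1+16-1, 6+13-1, 8+11-1, …, 10+1-1, 18+0) = 18
v[8] = max(1+18-1, 6+16-1, 8+13-1, …, 18+1-1, 23+0) = 23
v[9] = max(1+23-1, 6+18-1, 8+16-1, …, 23+1-1, 26+0) = 26
v[10] = max(1+26-1, 6+23-1, 8+18-1, …, 26+1-1, 30+0) = 30
v[11] = max(1+30-1, 6+26-1, 8+23-1, …, 30+1-1, 23+0) = 31
One optimal plan: pieces 9 + 2 (1 cut) → $32 − $1 = $31.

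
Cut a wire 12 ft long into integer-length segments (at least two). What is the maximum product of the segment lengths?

81

Fill g[k] for k=2..12: at each k try every first piece i and multiply by the better of (k−i) uncut or g[k−i].
Small cases: g[2]=1, g[3]=2, g[4]=4, g[5]=6, g[6]=9.
g[7] = 2·max(5,6) = 2·6 = 12
g[8] = 2·max(6,9) = 2·9 = 18
g[9] = 3·max(6,9) = 3·9 = 27
g[10] = 2·max(8,18) = 2·18 = 36
g[11] = 2·max(9,27) = 2·27 = 54
g[12] = 3·max(9,27) = 3·27 = 81
One optimal split: 3 + 3 + 3 + 3; product 3·3·3·3 = 81.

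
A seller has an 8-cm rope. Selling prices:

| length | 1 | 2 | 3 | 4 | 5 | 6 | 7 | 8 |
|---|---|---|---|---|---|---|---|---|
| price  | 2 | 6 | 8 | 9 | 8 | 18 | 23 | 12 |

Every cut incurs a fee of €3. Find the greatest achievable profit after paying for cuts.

22

Build r[k] bottom-up: r[k] = max over allowed piece i of (p[i] + r[k−i]) − 3 per cut.
r[1] = 2
r[2] = 6
r[3] = 8
r[4] = 9  (first piece 2, then r[2]=6)
r[5] = 11  (first piece 2, then r[3]=8)
r[6] = 18
r[7] = 23
r[8] = 22  (first piece 1, then r[7]=23)
One optimal plan: pieces 7 + 1 (1 cut) → €25 − €3 = €22.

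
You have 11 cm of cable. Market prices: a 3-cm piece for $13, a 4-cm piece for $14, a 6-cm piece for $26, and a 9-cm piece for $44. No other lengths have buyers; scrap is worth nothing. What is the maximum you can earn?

Let best[k] be the best obtainable value from length k. For each k, try every first piece i and keep the best of price[i] + best[k−i].
best[1] = 0
best[2] = 0
best[3] = 13
best[4] = max(13+0, 14+0) = 14
best[5] = max(13+0, 14+0) = 14
best[6] = max(13+13, 14+0, 26+0) = 26
best[7] = max(13+14, 14+13, 26+0) = 27
best[8] = max(13+14, 14+14, 26+0) = 28
best[9] = max(13+26, 14+14, 26+13, 44+0) = 44
best[10] = max(13+27, 14+26, 26+14, 44+0) = 44
best[11] = max(13+28, 14+27, 26+14, 44+0) = 44
One optimal cutting: pieces 9 with 2 cm of scrap → $44.

44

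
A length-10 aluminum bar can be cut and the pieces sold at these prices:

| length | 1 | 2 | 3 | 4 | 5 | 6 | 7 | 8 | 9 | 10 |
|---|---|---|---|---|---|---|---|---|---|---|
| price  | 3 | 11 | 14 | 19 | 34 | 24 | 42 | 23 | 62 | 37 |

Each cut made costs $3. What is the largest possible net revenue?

65

Let r[k] be the best obtainable value from length k. For each k, try every first piece i and keep the best of price[i] + r[k−i] minus the 3 cut fee when i<k.
r[1] = 3
r[2] = max(3+3-3, 11+0) = 11
r[3] = max(3+11-3, 11+3-3, 14+0) = 14
r[4] = max(3+14-3, 11+11-3, 14+3-3, 19+0) = 19
r[5] = max(3+19-3, 11+14-3, 14+11-3, 19+3-3, 34+0) = 34
r[6] = max(3+34-3, 11+19-3, 14+14-3, 19+11-3, 34+3-3, 24+0) = 34
r[7] = max(3+34-3, 11+34-3, 14+19-3, …, 24+3-3, 42+0) = 42
r[8] = max(3+42-3, 11+34-3, 14+34-3, …, 42+3-3, 23+0) = 45
r[9] = max(3+45-3, 11+42-3, 14+34-3, …, 23+3-3, 62+0) = 62
r[10] = max(3+62-3, 11+45-3, 14+42-3, …, 62+3-3, 37+0) = 65
One optimal plan: pieces 5 + 5 (1 cut) → $68 − $3 = $65.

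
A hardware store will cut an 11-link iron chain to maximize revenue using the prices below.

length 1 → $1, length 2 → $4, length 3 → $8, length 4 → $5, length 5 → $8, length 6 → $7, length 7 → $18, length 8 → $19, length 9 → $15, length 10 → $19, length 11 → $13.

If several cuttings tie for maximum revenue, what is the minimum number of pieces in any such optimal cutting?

Let r[k] be the best obtainable value from length k. For each k, try every first piece i and keep the best of price[i] + r[k−i].
r[1] = 1
r[2] = max(1+1, 4+0) = 4
r[3] = max(1+4, 4+1, 8+0) = 8
r[4] = max(1+8, 4+4, 8+1, 5+0) = 9
r[5] = max(1+9, 4+8, 8+4, 5+1, 8+0) = 12
r[6] = max(1+12, 4+9, 8+8, 5+4, 8+1, 7+0) = 16
r[7] = max(1+16, 4+12, 8+9, …, 7+1, 18+0) = 18
r[8] = max(1+18, 4+16, 8+12, …, 18+1, 19+0) = 20
r[9] = max(1+20, 4+18, 8+16, …, 19+1, 15+0) = 24
r[10] = max(1+24, 4+20, 8+18, …, 15+1, 19+0) = 26
r[11] = max(1+26, 4+24, 8+20, …, 19+1, 13+0) = 28
Maximum revenue is $28.
Now minimize piece count subject to staying optimal: for each k, pieces[k] = 1 + min over i with p[i]+r[k−i]=r[k] of pieces[k−i].
pieces[8] = 3
pieces[9] = 3
pieces[10] = 2
pieces[11] = 4

4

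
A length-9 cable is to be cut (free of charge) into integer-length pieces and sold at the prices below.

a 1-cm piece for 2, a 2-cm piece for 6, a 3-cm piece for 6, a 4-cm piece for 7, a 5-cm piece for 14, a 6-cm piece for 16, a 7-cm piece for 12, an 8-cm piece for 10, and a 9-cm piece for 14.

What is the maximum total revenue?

26

Consider every possible first cut. best[k] is the best of p[i]+best[k−i] over all sellable i≤k.
best[1] = 2
best[2] = max(2+2, 6+0) = 6
best[3] = max(2+6, 6+2, 6+0) = 8
best[4] = max(2+8, 6+6, 6+2, 7+0) = 12
best[5] = max(2+12, 6+8, 6+6, 7+2, 14+0) = 14
best[6] = max(2+14, 6+12, 6+8, 7+6, 14+2, 16+0) = 18
best[7] = max(2+18, 6+14, 6+12, …, 16+2, 12+0) = 20
best[8] = max(2+20, 6+18, 6+14, …, 12+2, 10+0) = 24
best[9] = max(2+24, 6+20, 6+18, …, 10+2, 14+0) = 26
One optimal cutting: 2 + 2 + 2 + 2 + 1 → 6 + 6 + 6 + 6 + 2 = 26.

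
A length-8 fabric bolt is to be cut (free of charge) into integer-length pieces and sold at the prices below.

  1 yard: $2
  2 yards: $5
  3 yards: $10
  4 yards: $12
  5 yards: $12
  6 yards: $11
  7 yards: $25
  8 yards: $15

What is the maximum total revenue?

27

Let v[k] be the best obtainable value from length k. For each k, try every first piece i and keep the best of price[i] + v[k−i].
v[1] = 2
v[2] = max(2+2, 5+0) = 5
v[3] = max(2+5, 5+2, 10+0) = 10
v[4] = max(2+10, 5+5, 10+2, 12+0) = 12
v[5] = max(2+12, 5+10, 10+5, 12+2, 12+0) = 15
v[6] = max(2+15, 5+12, 10+10, 12+5, 12+2, 11+0) = 20
v[7] = max(2+20, 5+15, 10+12, …, 11+2, 25+0) = 25
v[8] = max(2+25, 5+20, 10+15, …, 25+2, 15+0) = 27
One optimal cutting: 7 + 1 → $25 + $2 = $27.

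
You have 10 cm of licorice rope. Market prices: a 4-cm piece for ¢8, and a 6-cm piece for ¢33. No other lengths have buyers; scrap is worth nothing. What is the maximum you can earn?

Build f[k] bottom-up: f[k] = max over allowed piece i of (p[i] + f[k−i]).
f[1] = 0
f[2] = 0
f[3] = 0
f[4] = 8
f[5] = 8
f[6] = max(8+0, 33+0) = 33
f[7] = max(8+0, 33+0) = 33
f[8] = max(8+8, 33+0) = 33
f[9] = max(8+8, 33+0) = 33
f[10] = max(8+33, 33+8) = 41
One optimal cutting: 6 + 4 → ¢41.

41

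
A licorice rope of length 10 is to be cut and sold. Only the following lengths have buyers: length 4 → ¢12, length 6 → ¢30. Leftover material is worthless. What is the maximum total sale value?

Consider every possible first cut. f[k] is the best of p[i]+f[k−i] over all sellable i≤k.
f[1] = 0
f[2] = 0
f[3] = 0
f[4] = 12
f[5] = 12
f[6] = max(12+0, 30+0) = 30
f[7] = max(12+0, 30+0) = 30
f[8] = max(12+12, 30+0) = 30
f[9] = max(12+12, 30+0) = 30
f[10] = max(12+30, 30+12) = 42
One optimal cutting: 6 + 4 → ¢42.

42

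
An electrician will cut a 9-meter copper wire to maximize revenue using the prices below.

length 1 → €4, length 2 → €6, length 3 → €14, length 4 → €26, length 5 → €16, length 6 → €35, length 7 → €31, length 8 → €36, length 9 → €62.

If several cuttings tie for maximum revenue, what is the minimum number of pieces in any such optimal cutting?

Let r[k] be the best obtainable value from length k. For each k, try every first piece i and keep the best of price[i] + r[k−i].
r[1] = 4
r[2] = max(4+4, 6+0) = 8
r[3] = max(4+8, 6+4, 14+0) = 14
r[4] = max(4+14, 6+8, 14+4, 26+0) = 26
r[5] = max(4+26, 6+14, 14+8, 26+4, 16+0) = 30
r[6] = max(4+30, 6+26, 14+14, 26+8, 16+4, 35+0) = 35
r[7] = max(4+35, 6+30, 14+26, …, 35+4, 31+0) = 40
r[8] = max(4+40, 6+35, 14+30, …, 31+4, 36+0) = 52
r[9] = max(4+52, 6+40, 14+35, …, 36+4, 62+0) = 62
Maximum revenue is €62.
Now minimize piece count subject to staying optimal: for each k, pieces[k] = 1 + min over i with p[i]+r[k−i]=r[k] of pieces[k−i].
pieces[6] = 1
pieces[7] = 2
pieces[8] = 2
pieces[9] = 1

1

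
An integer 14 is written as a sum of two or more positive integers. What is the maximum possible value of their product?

162

Define prod[k] = max over 1≤i<k of i · max(k−i, prod[k−i]); the inner max lets the remainder stay uncut if that's better.
prod[2] = 1·max(1,0) = 1·1 = 1
prod[3] = max(1·2, 2·1) = 2
prod[4] = max(1·3, 2·2, 3·1) = 4
prod[5] = max(1·4, 2·3, 3·2, 4·1) = 6
prod[6] = max(1·6, 2·4, 3·3, 4·2, 5·1) = 9
prod[7] = max(1·9, 2·6, 3·4, 4·3, 5·2, 6·1) = 12
prod[8] = max(1·12, 2·9, 3·6, …, 6·2, 7·1) = 18
prod[9] = max(1·18, 2·12, 3·9, …, 7·2, 8·1) = 27
prod[10] = max(1·27, 2·18, 3·12, …, 8·2, 9·1) = 36
prod[11] = max(1·36, 2·27, 3·18, …, 9·2, 10·1) = 54
prod[12] = max(1·54, 2·36, 3·27, …, 10·2, 11·1) = 81
prod[13] = max(1·81, 2·54, 3·36, …, 11·2, 12·1) = 108
prod[14] = max(1·108, 2·81, 3·54, …, 12·2, 13·1) = 162
One optimal split: 3 + 3 + 3 + 3 + 2; product 3·3·3·3·2 = 162.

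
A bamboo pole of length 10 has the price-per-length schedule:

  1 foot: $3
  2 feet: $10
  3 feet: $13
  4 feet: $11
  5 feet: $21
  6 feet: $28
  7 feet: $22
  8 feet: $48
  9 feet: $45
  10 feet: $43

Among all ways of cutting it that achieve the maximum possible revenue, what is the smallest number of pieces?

2

Consider every possible first cut. r[k] is the best of p[i]+r[k−i] over all sellable i≤k.
r[1] = 3
r[2] = 10
r[3] = 13  (first piece 1, then r[2]=10)
r[4] = 20  (first piece 2, then r[2]=10)
r[5] = 23  (first piece 1, then r[4]=20)
r[6] = 30  (first piece 2, then r[4]=20)
r[7] = 33  (first piece 1, then r[6]=30)
r[8] = 48
r[9] = 51  (first piece 1, then r[8]=48)
r[10] = 58  (first piece 2, then r[8]=48)
Maximum revenue is $58.
Now minimize piece count subject to staying optimal: for each k, pieces[k] = 1 + min over i with p[i]+r[k−i]=r[k] of pieces[k−i].
pieces[7] = 3
pieces[8] = 1
pieces[9] = 2
pieces[10] = 2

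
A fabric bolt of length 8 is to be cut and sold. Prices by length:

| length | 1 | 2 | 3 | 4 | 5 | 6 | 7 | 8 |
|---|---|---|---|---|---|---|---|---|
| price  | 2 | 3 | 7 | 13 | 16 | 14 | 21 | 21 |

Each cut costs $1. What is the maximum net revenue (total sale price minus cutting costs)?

Build r[k] bottom-up: r[k] = max over allowed piece i of (p[i] + r[k−i]) − 1 per cut.
r[1] = 2
r[2] = 3  (first piece 1, then r[1]=2)
r[3] = 7
r[4] = 13
r[5] = 16
r[6] = 17  (first piece 1, then r[5]=16)
r[7] = 21
r[8] = 25  (first piece 4, then r[4]=13)
One optimal plan: pieces 4 + 4 (1 cut) → $26 − $1 = $25.

25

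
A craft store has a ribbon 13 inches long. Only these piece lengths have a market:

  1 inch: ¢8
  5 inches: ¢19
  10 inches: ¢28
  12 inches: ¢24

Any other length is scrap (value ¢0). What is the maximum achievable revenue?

Consider every possible first cut. r[k] is the best of p[i]+r[k−i] over all sellable i≤k.
r[1] = 8
r[2] = 16  (first piece 1, then r[1]=8)
r[3] = 24  (first piece 1, then r[2]=16)
r[4] = 32  (first piece 1, then r[3]=24)
r[5] = max(8+32, 19+0) = 40
r[6] = max(8+40, 19+8) = 48
r[7] = max(8+48, 19+16) = 56
r[8] = max(8+56, 19+24) = 64
r[9] = max(8+64, 19+32) = 72
r[10] = max(8+72, 19+40, 28+0) = 80
r[11] = max(8+80, 19+48, 28+8) = 88
r[12] = max(8+88, 19+56, 28+16, 24+0) = 96
r[13] = max(8+96, 19+64, 28+24, 24+8) = 104
One optimal cutting: 1 + 1 + 1 + 1 + 1 + 1 + 1 + 1 + 1 + 1 + 1 + 1 + 1 → ¢104.

104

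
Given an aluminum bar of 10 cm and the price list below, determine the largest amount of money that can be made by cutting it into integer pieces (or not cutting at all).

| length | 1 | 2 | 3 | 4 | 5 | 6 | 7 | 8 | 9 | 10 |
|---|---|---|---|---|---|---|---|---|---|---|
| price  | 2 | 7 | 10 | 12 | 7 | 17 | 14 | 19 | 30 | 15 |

Let r[k] be the best obtainable value from length k. For each k, try every first piece i and keep the best of price[i] + r[k−i].
r[1] = 2
r[2] = 7
r[3] = 10
r[4] = 14  (first piece 2, then r[2]=7)
r[5] = 17  (first piece 2, then r[3]=10)
r[6] = 21  (first piece 2, then r[4]=14)
r[7] = 24  (first piece 2, then r[5]=17)
r[8] = 28  (first piece 2, then r[6]=21)
r[9] = 31  (first piece 2, then r[7]=24)
r[10] = 35  (first piece 2, then r[8]=28)
One optimal cutting: 2 + 2 + 2 + 2 + 2 → $7 + $7 + $7 + $7 + $7 = $35.

35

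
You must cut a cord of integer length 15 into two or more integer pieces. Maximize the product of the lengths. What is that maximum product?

243

Define prod[k] = max over 1≤i<k of i · max(k−i, prod[k−i]); the inner max lets the remainder stay uncut if that's better.
prod[2] = 1×max(1,0) = 1×1 = 1
prod[3] = max(1×2, 2×1) = 2
prod[4] = max(1×3, 2×2, 3×1) = 4
prod[5] = max(1×4, 2×3, 3×2, 4×1) = 6
prod[6] = max(1×6, 2×4, 3×3, 4×2, 5×1) = 9
prod[7] = max(1×9, 2×6, 3×4, 4×3, 5×2, 6×1) = 12
prod[8] = max(1×12, 2×9, 3×6, …, 6×2, 7×1) = 18
prod[9] = max(1×18, 2×12, 3×9, …, 7×2, 8×1) = 27
prod[10] = max(1×27, 2×18, 3×12, …, 8×2, 9×1) = 36
prod[11] = max(1×36, 2×27, 3×18, …, 9×2, 10×1) = 54
prod[12] = max(1×54, 2×36, 3×27, …, 10×2, 11×1) = 81
prod[13] = max(1×81, 2×54, 3×36, …, 11×2, 12×1) = 108
prod[14] = max(1×108, 2×81, 3×54, …, 12×2, 13×1) = 162
prod[15] = max(1×162, 2×108, 3×81, …, 13×2, 14×1) = 243
One optimal split: 3 + 3 + 3 + 3 + 3; product 3×3×3×3×3 = 243.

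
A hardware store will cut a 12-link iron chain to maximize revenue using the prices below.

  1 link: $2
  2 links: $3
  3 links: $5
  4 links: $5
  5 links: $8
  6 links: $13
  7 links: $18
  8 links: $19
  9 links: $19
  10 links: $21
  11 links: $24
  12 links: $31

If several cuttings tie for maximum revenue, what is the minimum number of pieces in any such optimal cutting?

Consider every possible first cut. r[k] is the best of p[i]+r[k−i] over all sellable i≤k.
r[1] = 2
r[2] = 4  (first piece 1, then r[1]=2)
r[3] = 6  (first piece 1, then r[2]=4)
r[4] = 8  (first piece 1, then r[3]=6)
r[5] = 10  (first piece 1, then r[4]=8)
r[6] = 13
r[7] = 18
r[8] = 20  (first piece 1, then r[7]=18)
r[9] = 22  (first piece 1, then r[8]=20)
r[10] = 24  (first piece 1, then r[9]=22)
r[11] = 26  (first piece 1, then r[10]=24)
r[12] = 31
Maximum revenue is $31.
Now minimize piece count subject to staying optimal: for each k, pieces[k] = 1 + min over i with p[i]+r[k−i]=r[k] of pieces[k−i].
pieces[9] = 3
pieces[10] = 4
pieces[11] = 5
pieces[12] = 1

1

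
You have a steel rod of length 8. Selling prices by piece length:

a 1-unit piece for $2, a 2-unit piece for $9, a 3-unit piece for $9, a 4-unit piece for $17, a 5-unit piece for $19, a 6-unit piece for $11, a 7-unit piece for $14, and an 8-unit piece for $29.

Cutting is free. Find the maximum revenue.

Build best[k] bottom-up: best[k] = max over allowed piece i of (p[i] + best[k−i]).
best[1] = 2
best[2] = max(2+2, 9+0) = 9
best[3] = max(2+9, 9+2, 9+0) = 11
best[4] = max(2+11, 9+9, 9+2, 17+0) = 18
best[5] = max(2+18, 9+11, 9+9, 17+2, 19+0) = 20
best[6] = max(2+20, 9+18, 9+11, 17+9, 19+2, 11+0) = 27
best[7] = max(2+27, 9+20, 9+18, …, 11+2, 14+0) = 29
best[8] = max(2+29, 9+27, 9+20, …, 14+2, 29+0) = 36
One optimal cutting: 2 + 2 + 2 + 2 → $9 + $9 + $9 + $9 = $36.

36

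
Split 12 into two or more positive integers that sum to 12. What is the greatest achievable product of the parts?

81

Fill f[k] for k=2..12: at each k try every first piece i and multiply by the better of (k−i) uncut or f[k−i].
f[2] = 1*max(1,0) = 1*1 = 1
f[3] = 1*max(2,1) = 1*2 = 2
f[4] = 2*max(2,1) = 2*2 = 4
f[5] = 2*max(3,2) = 2*3 = 6
f[6] = 3*max(3,2) = 3*3 = 9
f[7] = 2*max(5,6) = 2*6 = 12
f[8] = 2*max(6,9) = 2*9 = 18
f[9] = 3*max(6,9) = 3*9 = 27
f[10] = 2*max(8,18) = 2*18 = 36
f[11] = 2*max(9,27) = 2*27 = 54
f[12] = 3*max(9,27) = 3*27 = 81
One optimal split: 3 + 3 + 3 + 3; product 3*3*3*3 = 81.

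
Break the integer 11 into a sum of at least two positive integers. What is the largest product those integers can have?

Fill f[k] for k=2..11: at each k try every first piece i and multiply by the better of (k−i) uncut or f[k−i].
f[2] = 1·max(1,0) = 1·1 = 1
f[3] = max(1·2, 2·1) = 2
f[4] = max(1·3, 2·2, 3·1) = 4
f[5] = max(1·4, 2·3, 3·2, 4·1) = 6
f[6] = max(1·6, 2·4, 3·3, 4·2, 5·1) = 9
f[7] = max(1·9, 2·6, 3·4, 4·3, 5·2, 6·1) = 12
f[8] = max(1·12, 2·9, 3·6, …, 6·2, 7·1) = 18
f[9] = max(1·18, 2·12, 3·9, …, 7·2, 8·1) = 27
f[10] = max(1·27, 2·18, 3·12, …, 8·2, 9·1) = 36
f[11] = max(1·36, 2·27, 3·18, …, 9·2, 10·1) = 54
One optimal split: 3 + 3 + 3 + 2; product 3·3·3·2 = 54.

54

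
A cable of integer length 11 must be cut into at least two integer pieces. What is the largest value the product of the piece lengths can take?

Define m[k] = max over 1≤i<k of i · max(k−i, m[k−i]); the inner max lets the remainder stay uncut if that's better.
Small cases: m[2]=1, m[3]=2, m[4]=4, m[5]=6, m[6]=9.
m[7] = max(1·9, 2·6, 3·4, 4·3, 5·2, 6·1) = 12
m[8] = max(1·12, 2·9, 3·6, …, 6·2, 7·1) = 18
m[9] = max(1·18, 2·12, 3·9, …, 7·2, 8·1) = 27
m[10] = max(1·27, 2·18, 3·12, …, 8·2, 9·1) = 36
m[11] = max(1·36, 2·27, 3·18, …, 9·2, 10·1) = 54
One optimal split: 3 + 3 + 3 + 2; product 3·3·3·2 = 54.

54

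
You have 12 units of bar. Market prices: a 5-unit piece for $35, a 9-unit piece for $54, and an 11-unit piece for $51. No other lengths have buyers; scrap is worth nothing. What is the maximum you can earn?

70

Let f[k] be the best obtainable value from length k. For each k, try every first piece i and keep the best of price[i] + f[k−i].
f[1] = 0
f[2] = 0
f[3] = 0
f[4] = 0
f[5] = 35
f[6] = 35
f[7] = 35
f[8] = 35
f[9] = 54
f[10] = 70  (first piece 5, then f[5]=35)
f[11] = 70
f[12] = 70
One optimal cutting: pieces 5 + 5 with 2 units of scrap → $70.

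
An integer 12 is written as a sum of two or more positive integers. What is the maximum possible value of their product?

81

Define m[k] = max over 1≤i<k of i · max(k−i, m[k−i]); the inner max lets the remainder stay uncut if that's better.
Small cases: m[2]=1, m[3]=2, m[4]=4.
m[5] = 2*max(3,2) = 2*3 = 6
m[6] = 3*max(3,2) = 3*3 = 9
m[7] = 2*max(5,6) = 2*6 = 12
m[8] = 2*max(6,9) = 2*9 = 18
m[9] = 3*max(6,9) = 3*9 = 27
m[10] = 2*max(8,18) = 2*18 = 36
m[11] = 2*max(9,27) = 2*27 = 54
m[12] = 3*max(9,27) = 3*27 = 81
One optimal split: 3 + 3 + 3 + 3; product 3*3*3*3 = 81.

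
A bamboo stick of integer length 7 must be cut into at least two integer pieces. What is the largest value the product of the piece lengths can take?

12

Let m[k] be the best product for length k (with at least one cut). For each first piece i, the rest contributes max(k−i, m[k−i]).
m[2] = 1×max(1,0) = 1×1 = 1
m[3] = 1×max(2,1) = 1×2 = 2
m[4] = 2×max(2,1) = 2×2 = 4
m[5] = 2×max(3,2) = 2×3 = 6
m[6] = 3×max(3,2) = 3×3 = 9
m[7] = 2×max(5,6) = 2×6 = 12
One optimal split: 3 + 2 + 2; product 3×2×2 = 12.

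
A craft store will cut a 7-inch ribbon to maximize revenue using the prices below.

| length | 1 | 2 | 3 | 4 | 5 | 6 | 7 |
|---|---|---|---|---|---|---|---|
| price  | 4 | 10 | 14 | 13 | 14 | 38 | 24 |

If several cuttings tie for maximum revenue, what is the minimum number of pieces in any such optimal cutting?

Let r[k] be the best obtainable value from length k. For each k, try every first piece i and keep the best of price[i] + r[k−i].
r[1] = 4
r[2] = 10
r[3] = 14  (first piece 1, then r[2]=10)
r[4] = 20  (first piece 2, then r[2]=10)
r[5] = 24  (first piece 1, then r[4]=20)
r[6] = 38
r[7] = 42  (first piece 1, then r[6]=38)
Maximum revenue is ¢42.
Now minimize piece count subject to staying optimal: for each k, pieces[k] = 1 + min over i with p[i]+r[k−i]=r[k] of pieces[k−i].
pieces[4] = 2
pieces[5] = 2
pieces[6] = 1
pieces[7] = 2

2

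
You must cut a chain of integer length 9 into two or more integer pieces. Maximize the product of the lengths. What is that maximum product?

Let f[k] be the best product for length k (with at least one cut). For each first piece i, the rest contributes max(k−i, f[k−i]).
f[2] = 1·max(1,0) = 1·1 = 1
f[3] = 1·max(2,1) = 1·2 = 2
f[4] = 2·max(2,1) = 2·2 = 4
f[5] = 2·max(3,2) = 2·3 = 6
f[6] = 3·max(3,2) = 3·3 = 9
f[7] = 2·max(5,6) = 2·6 = 12
f[8] = 2·max(6,9) = 2·9 = 18
f[9] = 3·max(6,9) = 3·9 = 27
One optimal split: 3 + 3 + 3; product 3·3·3 = 27.

27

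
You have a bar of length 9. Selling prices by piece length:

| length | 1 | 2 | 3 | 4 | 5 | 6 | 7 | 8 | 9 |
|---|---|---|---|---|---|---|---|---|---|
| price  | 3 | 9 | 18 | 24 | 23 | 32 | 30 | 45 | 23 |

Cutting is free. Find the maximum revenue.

Let v[k] be the best obtainable value from length k. For each k, try every first piece i and keep the best of price[i] + v[k−i].
v[1] = 3
v[2] = 9
v[3] = 18
v[4] = 24
v[5] = 27  (first piece 1, then v[4]=24)
v[6] = 36  (first piece 3, then v[3]=18)
v[7] = 42  (first piece 3, then v[4]=24)
v[8] = 48  (first piece 4, then v[4]=24)
v[9] = 54  (first piece 3, then v[6]=36)
One optimal cutting: 3 + 3 + 3 → 18 + 18 + 18 = 54.

54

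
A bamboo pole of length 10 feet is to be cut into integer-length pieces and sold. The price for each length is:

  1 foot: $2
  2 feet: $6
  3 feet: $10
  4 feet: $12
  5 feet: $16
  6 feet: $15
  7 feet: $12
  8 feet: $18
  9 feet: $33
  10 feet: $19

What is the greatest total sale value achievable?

Consider every possible first cut. best[k] is the best of p[i]+best[k−i] over all sellable i≤k.
best[1] = 2
best[2] = max(2+2, 6+0) = 6
best[3] = max(2+6, 6+2, 10+0) = 10
best[4] = max(2+10, 6+6, 10+2, 12+0) = 12
best[5] = max(2+12, 6+10, 10+6, 12+2, 16+0) = 16
best[6] = max(2+16, 6+12, 10+10, 12+6, 16+2, 15+0) = 20
best[7] = max(2+20, 6+16, 10+12, …, 15+2, 12+0) = 22
best[8] = max(2+22, 6+20, 10+16, …, 12+2, 18+0) = 26
best[9] = max(2+26, 6+22, 10+20, …, 18+2, 33+0) = 33
best[10] = max(2+33, 6+26, 10+22, …, 33+2, 19+0) = 35
One optimal cutting: 9 + 1 → $33 + $2 = $35.

35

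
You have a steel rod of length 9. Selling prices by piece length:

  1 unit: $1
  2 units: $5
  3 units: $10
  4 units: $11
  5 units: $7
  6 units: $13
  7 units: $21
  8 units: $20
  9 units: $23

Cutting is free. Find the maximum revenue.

30

Let v[k] be the best obtainable value from length k. For each k, try every first piece i and keep the best of price[i] + v[k−i].
v[1] = 1
v[2] = 5
v[3] = 10
v[4] = 11  (first piece 1, then v[3]=10)
v[5] = 15  (first piece 2, then v[3]=10)
v[6] = 20  (first piece 3, then v[3]=10)
v[7] = 21  (first piece 1, then v[6]=20)
v[8] = 25  (first piece 2, then v[6]=20)
v[9] = 30  (first piece 3, then v[6]=20)
One optimal cutting: 3 + 3 + 3 → $10 + $10 + $10 = $30.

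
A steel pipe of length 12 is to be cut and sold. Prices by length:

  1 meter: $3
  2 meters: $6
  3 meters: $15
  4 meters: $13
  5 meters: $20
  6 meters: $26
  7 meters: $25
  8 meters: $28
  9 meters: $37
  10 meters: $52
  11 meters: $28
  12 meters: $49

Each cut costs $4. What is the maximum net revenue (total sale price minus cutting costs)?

54

Consider every possible first cut. v[k] is the best of p[i]+v[k−i] over all sellable i≤k, charging 4 whenever i<k.
v[1] = 3
v[2] = max(3+3-4, 6+0) = 6
v[3] = max(3+6-4, 6+3-4, 15+0) = 15
v[4] = max(3+15-4, 6+6-4, 15+3-4, 13+0) = 14
v[5] = max(3+14-4, 6+15-4, 15+6-4, 13+3-4, 20+0) = 20
v[6] = max(3+20-4, 6+14-4, 15+15-4, 13+6-4, 20+3-4, 26+0) = 26
v[7] = max(3+26-4, 6+20-4, 15+14-4, …, 26+3-4, 25+0) = 25
v[8] = max(3+25-4, 6+26-4, 15+20-4, …, 25+3-4, 28+0) = 31
v[9] = max(3+31-4, 6+25-4, 15+26-4, …, 28+3-4, 37+0) = 37
v[10] = max(3+37-4, 6+31-4, 15+25-4, …, 37+3-4, 52+0) = 52
v[11] = max(3+52-4, 6+37-4, 15+31-4, …, 52+3-4, 28+0) = 51
v[12] = max(3+51-4, 6+52-4, 15+37-4, …, 28+3-4, 49+0) = 54
One optimal plan: pieces 10 + 2 (1 cut) → $58 − $4 = $54.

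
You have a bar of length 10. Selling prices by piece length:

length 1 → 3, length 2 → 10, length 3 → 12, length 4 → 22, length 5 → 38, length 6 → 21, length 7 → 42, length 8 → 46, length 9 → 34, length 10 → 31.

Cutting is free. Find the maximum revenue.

Let R[k] be the best obtainable value from length k. For each k, try every first piece i and keep the best of price[i] + R[k−i].
R[1] = 3
R[2] = 10
R[3] = 13  (first piece 1, then R[2]=10)
R[4] = 22
R[5] = 38
R[6] = 41  (first piece 1, then R[5]=38)
R[7] = 48  (first piece 2, then R[5]=38)
R[8] = 51  (first piece 1, then R[7]=48)
R[9] = 60  (first piece 4, then R[5]=38)
R[10] = 76  (first piece 5, then R[5]=38)
One optimal cutting: 5 + 5 → 38 + 38 = 76.

76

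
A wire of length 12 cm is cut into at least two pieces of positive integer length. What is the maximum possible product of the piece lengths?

Let g[k] be the best product for length k (with at least one cut). For each first piece i, the rest contributes max(k−i, g[k−i]).
Small cases: g[2]=1, g[3]=2, g[4]=4, g[5]=6.
g[6] = max(1·6, 2·4, 3·3, 4·2, 5·1) = 9
g[7] = max(1·9, 2·6, 3·4, 4·3, 5·2, 6·1) = 12
g[8] = max(1·12, 2·9, 3·6, …, 6·2, 7·1) = 18
g[9] = max(1·18, 2·12, 3·9, …, 7·2, 8·1) = 27
g[10] = max(1·27, 2·18, 3·12, …, 8·2, 9·1) = 36
g[11] = max(1·36, 2·27, 3·18, …, 9·2, 10·1) = 54
g[12] = max(1·54, 2·36, 3·27, …, 10·2, 11·1) = 81
One optimal split: 3 + 3 + 3 + 3; product 3·3·3·3 = 81.

81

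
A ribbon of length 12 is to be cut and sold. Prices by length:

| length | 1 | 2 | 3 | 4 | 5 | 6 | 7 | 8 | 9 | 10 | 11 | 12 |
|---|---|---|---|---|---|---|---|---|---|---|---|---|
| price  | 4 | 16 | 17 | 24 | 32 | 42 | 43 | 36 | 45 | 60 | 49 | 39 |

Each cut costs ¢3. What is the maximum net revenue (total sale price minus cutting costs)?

Consider every possible first cut. r[k] is the best of p[i]+r[k−i] over all sellable i≤k, charging 3 whenever i<k.
r[1] = 4
r[2] = max(4+4-3, 16+0) = 16
r[3] = max(4+16-3, 16+4-3, 17+0) = 17
r[4] = max(4+17-3, 16+16-3, 17+4-3, 24+0) = 29
r[5] = max(4+29-3, 16+17-3, 17+16-3, 24+4-3, 32+0) = 32
r[6] = max(4+32-3, 16+29-3, 17+17-3, 24+16-3, 32+4-3, 42+0) = 42
r[7] = max(4+42-3, 16+32-3, 17+29-3, …, 42+4-3, 43+0) = 45
r[8] = max(4+45-3, 16+42-3, 17+32-3, …, 43+4-3, 36+0) = 55
r[9] = max(4+55-3, 16+45-3, 17+42-3, …, 36+4-3, 45+0) = 58
r[10] = max(4+58-3, 16+55-3, 17+45-3, …, 45+4-3, 60+0) = 68
r[11] = max(4+68-3, 16+58-3, 17+55-3, …, 60+4-3, 49+0) = 71
r[12] = max(4+71-3, 16+68-3, 17+58-3, …, 49+4-3, 39+0) = 81
One optimal plan: pieces 2 + 2 + 2 + 2 + 2 + 2 (5 cuts) → ¢96 − ¢15 = ¢81.

81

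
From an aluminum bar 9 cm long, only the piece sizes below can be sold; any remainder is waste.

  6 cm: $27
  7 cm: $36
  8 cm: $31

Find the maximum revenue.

36

Consider every possible first cut. r[k] is the best of p[i]+r[k−i] over all sellable i≤k.
r[1] = 0
r[2] = 0
r[3] = 0
r[4] = 0
r[5] = 0
r[6] = 27
r[7] = 36
r[8] = 36
r[9] = 36
One optimal cutting: pieces 7 with 2 cm of scrap → $36.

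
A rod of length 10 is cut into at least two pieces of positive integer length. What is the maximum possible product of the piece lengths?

36

Fill prod[k] for k=2..10: at each k try every first piece i and multiply by the better of (k−i) uncut or prod[k−i].
prod[2] = 1×max(1,0) = 1×1 = 1
prod[3] = max(1×2, 2×1) = 2
prod[4] = max(1×3, 2×2, 3×1) = 4
prod[5] = max(1×4, 2×3, 3×2, 4×1) = 6
prod[6] = max(1×6, 2×4, 3×3, 4×2, 5×1) = 9
prod[7] = max(1×9, 2×6, 3×4, 4×3, 5×2, 6×1) = 12
prod[8] = max(1×12, 2×9, 3×6, …, 6×2, 7×1) = 18
prod[9] = max(1×18, 2×12, 3×9, …, 7×2, 8×1) = 27
prod[10] = max(1×27, 2×18, 3×12, …, 8×2, 9×1) = 36
One optimal split: 3 + 3 + 2 + 2; product 3×3×2×2 = 36.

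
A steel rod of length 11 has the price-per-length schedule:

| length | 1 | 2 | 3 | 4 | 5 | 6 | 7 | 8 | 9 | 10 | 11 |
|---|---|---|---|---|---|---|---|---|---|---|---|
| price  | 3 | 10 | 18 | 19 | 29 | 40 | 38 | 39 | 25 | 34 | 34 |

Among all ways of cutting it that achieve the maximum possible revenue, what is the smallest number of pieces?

Build r[k] bottom-up: r[k] = max over allowed piece i of (p[i] + r[k−i]).
r[1] = 3
r[2] = 10
r[3] = 18
r[4] = 21  (first piece 1, then r[3]=18)
r[5] = 29
r[6] = 40
r[7] = 43  (first piece 1, then r[6]=40)
r[8] = 50  (first piece 2, then r[6]=40)
r[9] = 58  (first piece 3, then r[6]=40)
r[10] = 61  (first piece 1, then r[9]=58)
r[11] = 69  (first piece 5, then r[6]=40)
Maximum revenue is $69.
Now minimize piece count subject to staying optimal: for each k, pieces[k] = 1 + min over i with p[i]+r[k−i]=r[k] of pieces[k−i].
pieces[8] = 2
pieces[9] = 2
pieces[10] = 3
pieces[11] = 2

2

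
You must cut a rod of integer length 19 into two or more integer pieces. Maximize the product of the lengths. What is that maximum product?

972

Let g[k] be the best product for length k (with at least one cut). For each first piece i, the rest contributes max(k−i, g[k−i]).
g[2] = 1*max(1,0) = 1*1 = 1
g[3] = max(1*2, 2*1) = 2
g[4] = max(1*3, 2*2, 3*1) = 4
g[5] = max(1*4, 2*3, 3*2, 4*1) = 6
g[6] = max(1*6, 2*4, 3*3, 4*2, 5*1) = 9
g[7] = max(1*9, 2*6, 3*4, 4*3, 5*2, 6*1) = 12
g[8] = max(1*12, 2*9, 3*6, …, 6*2, 7*1) = 18
g[9] = max(1*18, 2*12, 3*9, …, 7*2, 8*1) = 27
g[10] = max(1*27, 2*18, 3*12, …, 8*2, 9*1) = 36
g[11] = max(1*36, 2*27, 3*18, …, 9*2, 10*1) = 54
g[12] = max(1*54, 2*36, 3*27, …, 10*2, 11*1) = 81
g[13] = max(1*81, 2*54, 3*36, …, 11*2, 12*1) = 108
g[14] = max(1*108, 2*81, 3*54, …, 12*2, 13*1) = 162
g[15] = max(1*162, 2*108, 3*81, …, 13*2, 14*1) = 243
g[16] = max(1*243, 2*162, 3*108, …, 14*2, 15*1) = 324
g[17] = max(1*324, 2*243, 3*162, …, 15*2, 16*1) = 486
g[18] = max(1*486, 2*324, 3*243, …, 16*2, 17*1) = 729
g[19] = max(1*729, 2*486, 3*324, …, 17*2, 18*1) = 972
One optimal split: 3 + 3 + 3 + 3 + 3 + 2 + 2; product 3*3*3*3*3*2*2 = 972.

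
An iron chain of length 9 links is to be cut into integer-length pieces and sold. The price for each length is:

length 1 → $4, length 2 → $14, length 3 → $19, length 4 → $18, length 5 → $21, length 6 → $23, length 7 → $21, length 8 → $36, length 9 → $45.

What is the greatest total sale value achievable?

Let v[k] be the best obtainable value from length k. For each k, try every first piece i and keep the best of price[i] + v[k−i].
v[1] = 4
v[2] = max(4+4, 14+0) = 14
v[3] = max(4+14, 14+4, 19+0) = 19
v[4] = max(4+19, 14+14, 19+4, 18+0) = 28
v[5] = max(4+28, 14+19, 19+14, 18+4, 21+0) = 33
v[6] = max(4+33, 14+28, 19+19, 18+14, 21+4, 23+0) = 42
v[7] = max(4+42, 14+33, 19+28, …, 23+4, 21+0) = 47
v[8] = max(4+47, 14+42, 19+33, …, 21+4, 36+0) = 56
v[9] = max(4+56, 14+47, 19+42, …, 36+4, 45+0) = 61
One optimal cutting: 3 + 2 + 2 + 2 → $19 + $14 + $14 + $14 = $61.

61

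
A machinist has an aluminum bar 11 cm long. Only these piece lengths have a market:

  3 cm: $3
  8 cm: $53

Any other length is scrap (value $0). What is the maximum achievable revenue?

Let r[k] be the best obtainable value from length k. For each k, try every first piece i and keep the best of price[i] + r[k−i].
r[1] = 0
r[2] = 0
r[3] = 3
r[4] = 3
r[5] = 3
r[6] = 6  (first piece 3, then r[3]=3)
r[7] = 6
r[8] = 53
r[9] = 53
r[10] = 53
r[11] = 56  (first piece 3, then r[8]=53)
One optimal cutting: 8 + 3 → $56.

56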